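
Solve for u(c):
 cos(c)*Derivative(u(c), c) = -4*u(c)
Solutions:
 u(c) = C1*(sin(c)^2 - 2*sin(c) + 1)/(sin(c)^2 + 2*sin(c) + 1)


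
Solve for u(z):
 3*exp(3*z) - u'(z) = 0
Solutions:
 u(z) = C1 + exp(3*z)


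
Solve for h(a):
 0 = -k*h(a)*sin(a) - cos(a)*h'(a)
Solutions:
 h(a) = C1*exp(k*log(cos(a)))


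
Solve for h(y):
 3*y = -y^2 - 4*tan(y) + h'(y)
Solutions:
 h(y) = C1 + y^3/3 + 3*y^2/2 - 4*log(cos(y))


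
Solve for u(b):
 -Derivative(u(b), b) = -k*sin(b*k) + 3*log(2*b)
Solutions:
 u(b) = C1 - 3*b*log(b) - 3*b*log(2) + 3*b + k*Piecewise((-cos(b*k)/k, Ne(k, 0)), (0, True))


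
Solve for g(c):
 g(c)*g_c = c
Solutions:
 g(c) = -sqrt(C1 + c^2)
 g(c) = sqrt(C1 + c^2)


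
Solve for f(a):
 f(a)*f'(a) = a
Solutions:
 f(a) = -sqrt(C1 + a^2)
 f(a) = sqrt(C1 + a^2)


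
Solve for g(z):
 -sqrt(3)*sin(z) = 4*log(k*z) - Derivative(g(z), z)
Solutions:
 g(z) = C1 + 4*z*log(k*z) - 4*z - sqrt(3)*cos(z)


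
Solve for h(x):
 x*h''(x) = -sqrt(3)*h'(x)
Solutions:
 h(x) = C1 + C2*x^(1 - sqrt(3))


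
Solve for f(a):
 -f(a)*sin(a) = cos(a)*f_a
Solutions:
 f(a) = C1*cos(a)


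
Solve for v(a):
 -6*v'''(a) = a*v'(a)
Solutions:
 v(a) = C1 + Integral(C2*airyai(-6^(2/3)*a/6) + C3*airybi(-6^(2/3)*a/6), a)


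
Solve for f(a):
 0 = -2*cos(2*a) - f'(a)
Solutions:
 f(a) = C1 - sin(2*a)


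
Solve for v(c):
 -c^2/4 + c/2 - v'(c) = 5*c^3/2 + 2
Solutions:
 v(c) = C1 - 5*c^4/8 - c^3/12 + c^2/4 - 2*c


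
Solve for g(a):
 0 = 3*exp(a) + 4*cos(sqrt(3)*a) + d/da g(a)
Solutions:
 g(a) = C1 - 3*exp(a) - 4*sqrt(3)*sin(sqrt(3)*a)/3


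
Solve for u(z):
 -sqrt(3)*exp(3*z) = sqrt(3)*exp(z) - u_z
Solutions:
 u(z) = C1 + sqrt(3)*exp(3*z)/3 + sqrt(3)*exp(z)


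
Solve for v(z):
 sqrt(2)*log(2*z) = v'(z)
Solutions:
 v(z) = C1 + sqrt(2)*z*log(z) - sqrt(2)*z + sqrt(2)*z*log(2)


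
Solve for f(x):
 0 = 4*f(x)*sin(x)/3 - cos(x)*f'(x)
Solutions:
 f(x) = C1/cos(x)^(4/3)


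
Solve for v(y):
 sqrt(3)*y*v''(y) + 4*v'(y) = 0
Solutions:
 v(y) = C1 + C2*y^(1 - 4*sqrt(3)/3)


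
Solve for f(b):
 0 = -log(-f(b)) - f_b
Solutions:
 -li(-f(b)) = C1 - b


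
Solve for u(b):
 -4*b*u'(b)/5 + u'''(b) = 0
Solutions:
 u(b) = C1 + Integral(C2*airyai(10^(2/3)*b/5) + C3*airybi(10^(2/3)*b/5), b)


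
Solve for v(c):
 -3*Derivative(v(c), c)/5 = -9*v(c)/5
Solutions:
 v(c) = C1*exp(3*c)


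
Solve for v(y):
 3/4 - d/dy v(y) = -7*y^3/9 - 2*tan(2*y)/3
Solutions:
 v(y) = C1 + 7*y^4/36 + 3*y/4 - log(cos(2*y))/3


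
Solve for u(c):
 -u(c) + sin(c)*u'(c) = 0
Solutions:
 u(c) = C1*sqrt(cos(c) - 1)/sqrt(cos(c) + 1)


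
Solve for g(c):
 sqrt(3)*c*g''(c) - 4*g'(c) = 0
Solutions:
 g(c) = C1 + C2*c^(1 + 4*sqrt(3)/3)


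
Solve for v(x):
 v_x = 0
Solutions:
 v(x) = C1


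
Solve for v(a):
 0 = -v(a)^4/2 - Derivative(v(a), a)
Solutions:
 v(a) = 2^(1/3)*(1/(C1 + 3*a))^(1/3)
 v(a) = 2^(1/3)*(-3^(2/3) - 3*3^(1/6)*I)*(1/(C1 + a))^(1/3)/6
 v(a) = 2^(1/3)*(-3^(2/3) + 3*3^(1/6)*I)*(1/(C1 + a))^(1/3)/6


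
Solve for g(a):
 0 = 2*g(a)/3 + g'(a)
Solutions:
 g(a) = C1*exp(-2*a/3)


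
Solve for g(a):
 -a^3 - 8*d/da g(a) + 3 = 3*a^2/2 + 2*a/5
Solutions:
 g(a) = C1 - a^4/32 - a^3/16 - a^2/40 + 3*a/8


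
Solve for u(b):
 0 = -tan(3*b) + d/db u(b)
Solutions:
 u(b) = C1 - log(cos(3*b))/3


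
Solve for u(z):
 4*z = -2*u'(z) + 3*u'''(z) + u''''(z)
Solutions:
 u(z) = C1 - z^2 + (C2 + C3*exp(-sqrt(3)*z) + C4*exp(sqrt(3)*z))*exp(-z)


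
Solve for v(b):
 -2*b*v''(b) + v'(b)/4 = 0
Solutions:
 v(b) = C1 + C2*b^(9/8)


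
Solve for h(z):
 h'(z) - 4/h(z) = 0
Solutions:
 h(z) = -sqrt(C1 + 8*z)
 h(z) = sqrt(C1 + 8*z)


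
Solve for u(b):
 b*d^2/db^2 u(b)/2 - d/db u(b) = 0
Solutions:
 u(b) = C1 + C2*b^3


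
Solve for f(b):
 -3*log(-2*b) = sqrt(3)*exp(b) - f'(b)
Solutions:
 f(b) = C1 + 3*b*log(-b) + 3*b*(-1 + log(2)) + sqrt(3)*exp(b)


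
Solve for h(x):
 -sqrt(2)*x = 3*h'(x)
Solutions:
 h(x) = C1 - sqrt(2)*x^2/6


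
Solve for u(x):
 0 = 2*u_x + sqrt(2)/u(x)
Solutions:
 u(x) = -sqrt(C1 - sqrt(2)*x)
 u(x) = sqrt(C1 - sqrt(2)*x)


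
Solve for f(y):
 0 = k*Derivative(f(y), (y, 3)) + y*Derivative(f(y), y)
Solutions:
 f(y) = C1 + Integral(C2*airyai(y*(-1/k)^(1/3)) + C3*airybi(y*(-1/k)^(1/3)), y)


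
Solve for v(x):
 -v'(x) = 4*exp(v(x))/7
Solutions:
 v(x) = log(1/(C1 + 4*x)) + log(7)


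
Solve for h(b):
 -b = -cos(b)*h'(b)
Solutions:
 h(b) = C1 + Integral(b/cos(b), b)


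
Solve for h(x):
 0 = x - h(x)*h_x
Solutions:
 h(x) = -sqrt(C1 + x^2)
 h(x) = sqrt(C1 + x^2)


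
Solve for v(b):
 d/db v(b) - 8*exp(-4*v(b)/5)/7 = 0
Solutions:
 v(b) = 5*log(-I*(C1 + 32*b/35)^(1/4))
 v(b) = 5*log(I*(C1 + 32*b/35)^(1/4))
 v(b) = 5*log(-(C1 + 32*b/35)^(1/4))
 v(b) = 5*log(C1 + 32*b/35)/4


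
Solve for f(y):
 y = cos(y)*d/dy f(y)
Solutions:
 f(y) = C1 + Integral(y/cos(y), y)


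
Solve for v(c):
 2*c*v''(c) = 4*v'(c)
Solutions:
 v(c) = C1 + C2*c^3


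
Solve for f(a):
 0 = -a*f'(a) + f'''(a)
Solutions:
 f(a) = C1 + Integral(C2*airyai(a) + C3*airybi(a), a)


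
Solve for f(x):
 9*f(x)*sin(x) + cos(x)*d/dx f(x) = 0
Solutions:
 f(x) = C1*cos(x)^9


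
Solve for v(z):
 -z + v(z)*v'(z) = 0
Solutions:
 v(z) = -sqrt(C1 + z^2)
 v(z) = sqrt(C1 + z^2)


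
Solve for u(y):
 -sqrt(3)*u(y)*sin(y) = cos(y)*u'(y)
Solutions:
 u(y) = C1*cos(y)^(sqrt(3))


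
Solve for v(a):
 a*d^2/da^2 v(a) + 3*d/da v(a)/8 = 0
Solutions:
 v(a) = C1 + C2*a^(5/8)


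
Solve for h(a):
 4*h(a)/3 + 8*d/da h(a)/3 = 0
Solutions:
 h(a) = C1*exp(-a/2)


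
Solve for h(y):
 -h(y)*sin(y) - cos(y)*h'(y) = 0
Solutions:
 h(y) = C1*cos(y)


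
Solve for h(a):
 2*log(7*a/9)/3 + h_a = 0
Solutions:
 h(a) = C1 - 2*a*log(a)/3 - 2*a*log(7)/3 + 2*a/3 + 4*a*log(3)/3


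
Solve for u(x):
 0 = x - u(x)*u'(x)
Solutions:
 u(x) = -sqrt(C1 + x^2)
 u(x) = sqrt(C1 + x^2)


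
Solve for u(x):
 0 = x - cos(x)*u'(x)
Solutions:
 u(x) = C1 + Integral(x/cos(x), x)


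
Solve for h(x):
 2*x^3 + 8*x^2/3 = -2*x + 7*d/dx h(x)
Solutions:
 h(x) = C1 + x^4/14 + 8*x^3/63 + x^2/7


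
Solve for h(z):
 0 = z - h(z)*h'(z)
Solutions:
 h(z) = -sqrt(C1 + z^2)
 h(z) = sqrt(C1 + z^2)


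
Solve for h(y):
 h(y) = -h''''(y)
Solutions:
 h(y) = (C1*sin(sqrt(2)*y/2) + C2*cos(sqrt(2)*y/2))*exp(-sqrt(2)*y/2) + (C3*sin(sqrt(2)*y/2) + C4*cos(sqrt(2)*y/2))*exp(sqrt(2)*y/2)


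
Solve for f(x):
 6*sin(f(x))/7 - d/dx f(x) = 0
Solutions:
 -6*x/7 + log(cos(f(x)) - 1)/2 - log(cos(f(x)) + 1)/2 = C1


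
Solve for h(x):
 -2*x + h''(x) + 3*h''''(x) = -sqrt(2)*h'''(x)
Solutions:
 h(x) = C1 + C2*x + x^3/3 - sqrt(2)*x^2 + (C3*sin(sqrt(10)*x/6) + C4*cos(sqrt(10)*x/6))*exp(-sqrt(2)*x/6)


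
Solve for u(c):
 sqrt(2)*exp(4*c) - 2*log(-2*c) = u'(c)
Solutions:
 u(c) = C1 - 2*c*log(-c) + 2*c*(1 - log(2)) + sqrt(2)*exp(4*c)/4


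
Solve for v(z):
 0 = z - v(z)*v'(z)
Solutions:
 v(z) = -sqrt(C1 + z^2)
 v(z) = sqrt(C1 + z^2)


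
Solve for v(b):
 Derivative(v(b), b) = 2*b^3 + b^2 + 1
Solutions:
 v(b) = C1 + b^4/2 + b^3/3 + b


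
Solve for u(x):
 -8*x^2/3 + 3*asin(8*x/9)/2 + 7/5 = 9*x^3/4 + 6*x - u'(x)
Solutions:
 u(x) = C1 + 9*x^4/16 + 8*x^3/9 + 3*x^2 - 3*x*asin(8*x/9)/2 - 7*x/5 - 3*sqrt(81 - 64*x^2)/16


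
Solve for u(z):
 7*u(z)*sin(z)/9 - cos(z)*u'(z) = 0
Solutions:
 u(z) = C1/cos(z)^(7/9)


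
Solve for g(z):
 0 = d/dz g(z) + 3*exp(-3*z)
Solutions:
 g(z) = C1 + exp(-3*z)


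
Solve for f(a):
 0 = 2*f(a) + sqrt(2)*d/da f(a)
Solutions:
 f(a) = C1*exp(-sqrt(2)*a)


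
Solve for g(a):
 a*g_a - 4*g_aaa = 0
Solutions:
 g(a) = C1 + Integral(C2*airyai(2^(1/3)*a/2) + C3*airybi(2^(1/3)*a/2), a)


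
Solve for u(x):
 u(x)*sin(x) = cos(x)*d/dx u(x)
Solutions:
 u(x) = C1/cos(x)


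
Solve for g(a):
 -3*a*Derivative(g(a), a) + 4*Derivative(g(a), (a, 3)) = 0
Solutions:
 g(a) = C1 + Integral(C2*airyai(6^(1/3)*a/2) + C3*airybi(6^(1/3)*a/2), a)


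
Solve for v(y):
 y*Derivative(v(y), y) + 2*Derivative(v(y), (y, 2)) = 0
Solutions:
 v(y) = C1 + C2*erf(y/2)


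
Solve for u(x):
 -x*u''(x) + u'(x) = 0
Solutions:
 u(x) = C1 + C2*x^2


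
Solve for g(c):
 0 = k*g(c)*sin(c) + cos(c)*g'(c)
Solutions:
 g(c) = C1*exp(k*log(cos(c)))


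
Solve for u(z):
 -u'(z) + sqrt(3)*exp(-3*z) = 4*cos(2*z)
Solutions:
 u(z) = C1 - 2*sin(2*z) - sqrt(3)*exp(-3*z)/3


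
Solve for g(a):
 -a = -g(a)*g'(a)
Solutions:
 g(a) = -sqrt(C1 + a^2)
 g(a) = sqrt(C1 + a^2)


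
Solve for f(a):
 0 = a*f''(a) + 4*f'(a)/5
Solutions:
 f(a) = C1 + C2*a^(1/5)


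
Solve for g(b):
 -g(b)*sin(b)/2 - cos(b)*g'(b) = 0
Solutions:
 g(b) = C1*sqrt(cos(b))


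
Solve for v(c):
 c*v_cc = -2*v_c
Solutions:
 v(c) = C1 + C2/c


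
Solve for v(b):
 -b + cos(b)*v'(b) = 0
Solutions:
 v(b) = C1 + Integral(b/cos(b), b)


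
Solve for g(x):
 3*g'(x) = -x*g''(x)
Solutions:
 g(x) = C1 + C2/x^2


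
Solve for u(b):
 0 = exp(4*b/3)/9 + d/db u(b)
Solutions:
 u(b) = C1 - exp(4*b/3)/12


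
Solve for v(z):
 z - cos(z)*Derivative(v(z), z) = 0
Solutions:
 v(z) = C1 + Integral(z/cos(z), z)


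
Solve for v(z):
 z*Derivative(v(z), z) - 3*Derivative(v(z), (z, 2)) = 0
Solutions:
 v(z) = C1 + C2*erfi(sqrt(6)*z/6)


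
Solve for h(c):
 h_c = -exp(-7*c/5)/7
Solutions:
 h(c) = C1 + 5*exp(-7*c/5)/49


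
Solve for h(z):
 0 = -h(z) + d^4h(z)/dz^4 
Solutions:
 h(z) = C1*exp(-z) + C2*exp(z) + C3*sin(z) + C4*cos(z)


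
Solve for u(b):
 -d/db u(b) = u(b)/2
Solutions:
 u(b) = C1*exp(-b/2)


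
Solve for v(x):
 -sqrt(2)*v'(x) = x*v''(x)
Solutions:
 v(x) = C1 + C2*x^(1 - sqrt(2))


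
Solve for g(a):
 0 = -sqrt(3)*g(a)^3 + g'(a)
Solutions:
 g(a) = -sqrt(2)*sqrt(-1/(C1 + sqrt(3)*a))/2
 g(a) = sqrt(2)*sqrt(-1/(C1 + sqrt(3)*a))/2


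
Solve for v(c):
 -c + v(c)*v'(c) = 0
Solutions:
 v(c) = -sqrt(C1 + c^2)
 v(c) = sqrt(C1 + c^2)


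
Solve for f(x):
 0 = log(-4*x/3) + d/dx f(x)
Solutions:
 f(x) = C1 - x*log(-x) + x*(-2*log(2) + 1 + log(3))


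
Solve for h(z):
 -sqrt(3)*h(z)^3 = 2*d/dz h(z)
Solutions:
 h(z) = -sqrt(-1/(C1 - sqrt(3)*z))
 h(z) = sqrt(-1/(C1 - sqrt(3)*z))


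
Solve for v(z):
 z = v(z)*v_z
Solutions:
 v(z) = -sqrt(C1 + z^2)
 v(z) = sqrt(C1 + z^2)


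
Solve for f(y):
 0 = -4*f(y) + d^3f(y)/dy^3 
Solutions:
 f(y) = C3*exp(2^(2/3)*y) + (C1*sin(2^(2/3)*sqrt(3)*y/2) + C2*cos(2^(2/3)*sqrt(3)*y/2))*exp(-2^(2/3)*y/2)


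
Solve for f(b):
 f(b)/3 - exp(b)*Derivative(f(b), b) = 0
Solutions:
 f(b) = C1*exp(-exp(-b)/3)


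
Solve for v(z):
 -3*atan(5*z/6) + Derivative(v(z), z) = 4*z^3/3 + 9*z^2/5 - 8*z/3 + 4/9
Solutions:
 v(z) = C1 + z^4/3 + 3*z^3/5 - 4*z^2/3 + 3*z*atan(5*z/6) + 4*z/9 - 9*log(25*z^2 + 36)/5


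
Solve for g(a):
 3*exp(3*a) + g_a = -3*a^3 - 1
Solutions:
 g(a) = C1 - 3*a^4/4 - a - exp(3*a)


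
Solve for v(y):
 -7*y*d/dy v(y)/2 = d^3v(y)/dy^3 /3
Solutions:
 v(y) = C1 + Integral(C2*airyai(-2^(2/3)*21^(1/3)*y/2) + C3*airybi(-2^(2/3)*21^(1/3)*y/2), y)


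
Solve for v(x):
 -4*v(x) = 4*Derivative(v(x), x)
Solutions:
 v(x) = C1*exp(-x)


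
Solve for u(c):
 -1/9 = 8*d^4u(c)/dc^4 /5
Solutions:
 u(c) = C1 + C2*c + C3*c^2 + C4*c^3 - 5*c^4/1728


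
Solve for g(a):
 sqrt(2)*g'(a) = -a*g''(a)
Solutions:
 g(a) = C1 + C2*a^(1 - sqrt(2))


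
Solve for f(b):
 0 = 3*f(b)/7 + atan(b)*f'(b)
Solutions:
 f(b) = C1*exp(-3*Integral(1/atan(b), b)/7)


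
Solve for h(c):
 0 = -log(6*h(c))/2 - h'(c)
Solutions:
 2*Integral(1/(log(_y) + log(6)), (_y, h(c))) = C1 - c


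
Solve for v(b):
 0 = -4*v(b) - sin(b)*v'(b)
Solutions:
 v(b) = C1*(cos(b)^2 + 2*cos(b) + 1)/(cos(b)^2 - 2*cos(b) + 1)


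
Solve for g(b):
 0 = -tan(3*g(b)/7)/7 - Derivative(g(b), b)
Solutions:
 g(b) = -7*asin(C1*exp(-3*b/49))/3 + 7*pi/3
 g(b) = 7*asin(C1*exp(-3*b/49))/3


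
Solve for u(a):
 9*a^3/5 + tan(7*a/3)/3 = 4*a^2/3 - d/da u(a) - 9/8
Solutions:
 u(a) = C1 - 9*a^4/20 + 4*a^3/9 - 9*a/8 + log(cos(7*a/3))/7


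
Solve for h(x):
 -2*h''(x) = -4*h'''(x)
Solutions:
 h(x) = C1 + C2*x + C3*exp(x/2)


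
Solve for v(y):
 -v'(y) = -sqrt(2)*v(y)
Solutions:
 v(y) = C1*exp(sqrt(2)*y)


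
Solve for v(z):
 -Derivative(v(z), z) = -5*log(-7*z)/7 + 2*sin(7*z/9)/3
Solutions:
 v(z) = C1 + 5*z*log(-z)/7 - 5*z/7 + 5*z*log(7)/7 + 6*cos(7*z/9)/7


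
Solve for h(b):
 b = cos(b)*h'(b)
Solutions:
 h(b) = C1 + Integral(b/cos(b), b)


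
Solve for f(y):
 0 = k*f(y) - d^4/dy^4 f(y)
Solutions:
 f(y) = C1*exp(-k^(1/4)*y) + C2*exp(k^(1/4)*y) + C3*exp(-I*k^(1/4)*y) + C4*exp(I*k^(1/4)*y)


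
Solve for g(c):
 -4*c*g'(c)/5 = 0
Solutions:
 g(c) = C1


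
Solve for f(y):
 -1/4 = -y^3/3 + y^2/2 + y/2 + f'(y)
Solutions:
 f(y) = C1 + y^4/12 - y^3/6 - y^2/4 - y/4


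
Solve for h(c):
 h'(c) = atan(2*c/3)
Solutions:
 h(c) = C1 + c*atan(2*c/3) - 3*log(4*c^2 + 9)/4


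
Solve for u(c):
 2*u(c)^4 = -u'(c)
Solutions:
 u(c) = (-3^(2/3) - 3*3^(1/6)*I)*(1/(C1 + 2*c))^(1/3)/6
 u(c) = (-3^(2/3) + 3*3^(1/6)*I)*(1/(C1 + 2*c))^(1/3)/6
 u(c) = (1/(C1 + 6*c))^(1/3)


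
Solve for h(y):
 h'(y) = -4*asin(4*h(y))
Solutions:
 Integral(1/asin(4*_y), (_y, h(y))) = C1 - 4*y


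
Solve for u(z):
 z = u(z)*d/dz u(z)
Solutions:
 u(z) = -sqrt(C1 + z^2)
 u(z) = sqrt(C1 + z^2)


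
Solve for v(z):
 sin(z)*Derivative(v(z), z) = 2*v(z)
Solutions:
 v(z) = C1*(cos(z) - 1)/(cos(z) + 1)


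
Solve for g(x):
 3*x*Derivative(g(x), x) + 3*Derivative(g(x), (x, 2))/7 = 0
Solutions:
 g(x) = C1 + C2*erf(sqrt(14)*x/2)


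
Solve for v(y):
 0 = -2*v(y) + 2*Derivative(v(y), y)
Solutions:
 v(y) = C1*exp(y)


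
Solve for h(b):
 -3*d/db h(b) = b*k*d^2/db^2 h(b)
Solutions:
 h(b) = C1 + b^(((re(k) - 3)*re(k) + im(k)^2)/(re(k)^2 + im(k)^2))*(C2*sin(3*log(b)*Abs(im(k))/(re(k)^2 + im(k)^2)) + C3*cos(3*log(b)*im(k)/(re(k)^2 + im(k)^2)))


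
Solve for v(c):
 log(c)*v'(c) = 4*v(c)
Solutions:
 v(c) = C1*exp(4*li(c))


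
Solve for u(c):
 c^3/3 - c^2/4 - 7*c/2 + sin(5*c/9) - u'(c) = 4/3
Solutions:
 u(c) = C1 + c^4/12 - c^3/12 - 7*c^2/4 - 4*c/3 - 9*cos(5*c/9)/5


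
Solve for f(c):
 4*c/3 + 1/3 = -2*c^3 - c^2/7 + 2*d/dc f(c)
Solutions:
 f(c) = C1 + c^4/4 + c^3/42 + c^2/3 + c/6


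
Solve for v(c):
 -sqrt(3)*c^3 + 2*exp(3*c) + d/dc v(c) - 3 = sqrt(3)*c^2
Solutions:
 v(c) = C1 + sqrt(3)*c^4/4 + sqrt(3)*c^3/3 + 3*c - 2*exp(3*c)/3


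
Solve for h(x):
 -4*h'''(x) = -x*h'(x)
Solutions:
 h(x) = C1 + Integral(C2*airyai(2^(1/3)*x/2) + C3*airybi(2^(1/3)*x/2), x)


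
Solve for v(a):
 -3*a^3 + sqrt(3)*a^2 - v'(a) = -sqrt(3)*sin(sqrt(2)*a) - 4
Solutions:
 v(a) = C1 - 3*a^4/4 + sqrt(3)*a^3/3 + 4*a - sqrt(6)*cos(sqrt(2)*a)/2


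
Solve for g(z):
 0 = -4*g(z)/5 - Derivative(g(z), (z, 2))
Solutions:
 g(z) = C1*sin(2*sqrt(5)*z/5) + C2*cos(2*sqrt(5)*z/5)


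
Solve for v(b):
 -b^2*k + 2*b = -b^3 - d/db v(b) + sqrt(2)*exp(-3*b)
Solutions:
 v(b) = C1 - b^4/4 + b^3*k/3 - b^2 - sqrt(2)*exp(-3*b)/3


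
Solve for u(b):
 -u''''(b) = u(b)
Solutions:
 u(b) = (C1*sin(sqrt(2)*b/2) + C2*cos(sqrt(2)*b/2))*exp(-sqrt(2)*b/2) + (C3*sin(sqrt(2)*b/2) + C4*cos(sqrt(2)*b/2))*exp(sqrt(2)*b/2)


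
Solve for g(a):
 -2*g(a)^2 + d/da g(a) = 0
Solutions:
 g(a) = -1/(C1 + 2*a)


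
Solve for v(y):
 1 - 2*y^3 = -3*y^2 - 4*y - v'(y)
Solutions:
 v(y) = C1 + y^4/2 - y^3 - 2*y^2 - y


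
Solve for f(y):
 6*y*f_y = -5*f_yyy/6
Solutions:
 f(y) = C1 + Integral(C2*airyai(-30^(2/3)*y/5) + C3*airybi(-30^(2/3)*y/5), y)


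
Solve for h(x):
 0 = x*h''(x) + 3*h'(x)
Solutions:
 h(x) = C1 + C2/x^2


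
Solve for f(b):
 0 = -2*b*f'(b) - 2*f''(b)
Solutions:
 f(b) = C1 + C2*erf(sqrt(2)*b/2)


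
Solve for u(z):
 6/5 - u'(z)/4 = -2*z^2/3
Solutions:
 u(z) = C1 + 8*z^3/9 + 24*z/5


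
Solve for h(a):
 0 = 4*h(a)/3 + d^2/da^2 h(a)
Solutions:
 h(a) = C1*sin(2*sqrt(3)*a/3) + C2*cos(2*sqrt(3)*a/3)


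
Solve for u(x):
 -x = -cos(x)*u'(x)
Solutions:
 u(x) = C1 + Integral(x/cos(x), x)


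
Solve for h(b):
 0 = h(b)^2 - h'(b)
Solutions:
 h(b) = -1/(C1 + b)


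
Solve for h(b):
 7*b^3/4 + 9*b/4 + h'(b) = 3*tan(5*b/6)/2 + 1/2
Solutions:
 h(b) = C1 - 7*b^4/16 - 9*b^2/8 + b/2 - 9*log(cos(5*b/6))/5


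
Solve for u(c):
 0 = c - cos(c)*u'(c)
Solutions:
 u(c) = C1 + Integral(c/cos(c), c)


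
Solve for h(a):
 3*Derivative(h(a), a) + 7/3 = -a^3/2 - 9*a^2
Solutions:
 h(a) = C1 - a^4/24 - a^3 - 7*a/9


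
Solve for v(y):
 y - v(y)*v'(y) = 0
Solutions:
 v(y) = -sqrt(C1 + y^2)
 v(y) = sqrt(C1 + y^2)


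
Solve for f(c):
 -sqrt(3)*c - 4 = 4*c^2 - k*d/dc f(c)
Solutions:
 f(c) = C1 + 4*c^3/(3*k) + sqrt(3)*c^2/(2*k) + 4*c/k


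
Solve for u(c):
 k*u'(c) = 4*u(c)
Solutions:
 u(c) = C1*exp(4*c/k)


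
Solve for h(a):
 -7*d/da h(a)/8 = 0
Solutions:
 h(a) = C1


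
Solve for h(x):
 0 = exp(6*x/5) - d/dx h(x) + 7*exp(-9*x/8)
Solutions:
 h(x) = C1 + 5*exp(6*x/5)/6 - 56*exp(-9*x/8)/9


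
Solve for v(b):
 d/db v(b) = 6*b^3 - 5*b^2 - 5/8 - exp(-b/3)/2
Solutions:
 v(b) = C1 + 3*b^4/2 - 5*b^3/3 - 5*b/8 + 3*exp(-b/3)/2


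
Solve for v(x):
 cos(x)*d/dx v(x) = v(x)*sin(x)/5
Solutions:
 v(x) = C1/cos(x)^(1/5)


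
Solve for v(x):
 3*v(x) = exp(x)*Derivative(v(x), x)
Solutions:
 v(x) = C1*exp(-3*exp(-x))


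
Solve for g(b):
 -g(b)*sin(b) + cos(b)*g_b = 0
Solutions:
 g(b) = C1/cos(b)


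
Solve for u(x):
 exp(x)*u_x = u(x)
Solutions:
 u(x) = C1*exp(-exp(-x))


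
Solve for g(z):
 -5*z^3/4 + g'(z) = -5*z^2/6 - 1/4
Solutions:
 g(z) = C1 + 5*z^4/16 - 5*z^3/18 - z/4


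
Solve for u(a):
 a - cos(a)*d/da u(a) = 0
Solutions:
 u(a) = C1 + Integral(a/cos(a), a)


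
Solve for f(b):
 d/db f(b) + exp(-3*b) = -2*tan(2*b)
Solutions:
 f(b) = C1 - log(tan(2*b)^2 + 1)/2 + exp(-3*b)/3


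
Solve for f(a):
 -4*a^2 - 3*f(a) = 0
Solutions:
 f(a) = -4*a^2/3


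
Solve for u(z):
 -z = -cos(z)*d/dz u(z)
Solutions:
 u(z) = C1 + Integral(z/cos(z), z)


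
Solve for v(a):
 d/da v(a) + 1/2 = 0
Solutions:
 v(a) = C1 - a/2


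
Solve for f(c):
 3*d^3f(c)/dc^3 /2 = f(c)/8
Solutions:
 f(c) = C3*exp(18^(1/3)*c/6) + (C1*sin(2^(1/3)*3^(1/6)*c/4) + C2*cos(2^(1/3)*3^(1/6)*c/4))*exp(-18^(1/3)*c/12)


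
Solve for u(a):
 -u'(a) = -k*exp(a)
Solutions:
 u(a) = C1 + k*exp(a)


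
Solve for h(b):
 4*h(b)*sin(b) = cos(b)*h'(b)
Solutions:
 h(b) = C1/cos(b)^4


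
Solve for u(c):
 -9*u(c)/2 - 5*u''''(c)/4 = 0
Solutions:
 u(c) = (C1*sin(10^(3/4)*sqrt(3)*c/10) + C2*cos(10^(3/4)*sqrt(3)*c/10))*exp(-10^(3/4)*sqrt(3)*c/10) + (C3*sin(10^(3/4)*sqrt(3)*c/10) + C4*cos(10^(3/4)*sqrt(3)*c/10))*exp(10^(3/4)*sqrt(3)*c/10)


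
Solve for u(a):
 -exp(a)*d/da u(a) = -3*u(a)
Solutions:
 u(a) = C1*exp(-3*exp(-a))


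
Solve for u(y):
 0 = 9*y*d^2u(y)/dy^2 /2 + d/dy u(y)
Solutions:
 u(y) = C1 + C2*y^(7/9)


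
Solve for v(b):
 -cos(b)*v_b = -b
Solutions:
 v(b) = C1 + Integral(b/cos(b), b)


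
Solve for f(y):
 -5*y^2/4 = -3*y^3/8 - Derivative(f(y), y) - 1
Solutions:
 f(y) = C1 - 3*y^4/32 + 5*y^3/12 - y


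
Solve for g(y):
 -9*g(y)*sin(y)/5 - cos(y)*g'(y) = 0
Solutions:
 g(y) = C1*cos(y)^(9/5)


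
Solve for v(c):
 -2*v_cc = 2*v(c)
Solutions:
 v(c) = C1*sin(c) + C2*cos(c)


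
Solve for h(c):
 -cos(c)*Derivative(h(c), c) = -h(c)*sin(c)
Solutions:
 h(c) = C1/cos(c)


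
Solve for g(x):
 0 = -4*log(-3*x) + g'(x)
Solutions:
 g(x) = C1 + 4*x*log(-x) + 4*x*(-1 + log(3))


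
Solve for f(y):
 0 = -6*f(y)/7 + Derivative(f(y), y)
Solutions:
 f(y) = C1*exp(6*y/7)


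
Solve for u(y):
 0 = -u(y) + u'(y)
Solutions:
 u(y) = C1*exp(y)


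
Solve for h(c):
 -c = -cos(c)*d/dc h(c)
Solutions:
 h(c) = C1 + Integral(c/cos(c), c)


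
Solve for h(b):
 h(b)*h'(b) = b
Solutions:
 h(b) = -sqrt(C1 + b^2)
 h(b) = sqrt(C1 + b^2)


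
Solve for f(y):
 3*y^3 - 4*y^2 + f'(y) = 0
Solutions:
 f(y) = C1 - 3*y^4/4 + 4*y^3/3


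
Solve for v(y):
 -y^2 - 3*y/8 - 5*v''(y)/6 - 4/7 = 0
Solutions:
 v(y) = C1 + C2*y - y^4/10 - 3*y^3/40 - 12*y^2/35


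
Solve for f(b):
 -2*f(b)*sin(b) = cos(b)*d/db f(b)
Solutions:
 f(b) = C1*cos(b)^2


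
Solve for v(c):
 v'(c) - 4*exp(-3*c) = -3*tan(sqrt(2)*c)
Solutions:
 v(c) = C1 - 3*sqrt(2)*log(tan(sqrt(2)*c)^2 + 1)/4 - 4*exp(-3*c)/3


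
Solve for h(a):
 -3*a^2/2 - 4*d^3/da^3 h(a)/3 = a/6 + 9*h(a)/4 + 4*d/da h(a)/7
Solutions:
 h(a) = C1*exp(-14^(1/3)*a*(-(1323 + sqrt(1757497))^(1/3) + 8*14^(1/3)/(1323 + sqrt(1757497))^(1/3))/56)*sin(14^(1/3)*sqrt(3)*a*(8*14^(1/3)/(1323 + sqrt(1757497))^(1/3) + (1323 + sqrt(1757497))^(1/3))/56) + C2*exp(-14^(1/3)*a*(-(1323 + sqrt(1757497))^(1/3) + 8*14^(1/3)/(1323 + sqrt(1757497))^(1/3))/56)*cos(14^(1/3)*sqrt(3)*a*(8*14^(1/3)/(1323 + sqrt(1757497))^(1/3) + (1323 + sqrt(1757497))^(1/3))/56) + C3*exp(14^(1/3)*a*(-(1323 + sqrt(1757497))^(1/3) + 8*14^(1/3)/(1323 + sqrt(1757497))^(1/3))/28) - 2*a^2/3 + 50*a/189 - 800/11907


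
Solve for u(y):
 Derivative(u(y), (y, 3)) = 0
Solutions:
 u(y) = C1 + C2*y + C3*y^2


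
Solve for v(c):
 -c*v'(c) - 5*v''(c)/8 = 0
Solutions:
 v(c) = C1 + C2*erf(2*sqrt(5)*c/5)


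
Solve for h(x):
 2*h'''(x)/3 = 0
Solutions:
 h(x) = C1 + C2*x + C3*x^2


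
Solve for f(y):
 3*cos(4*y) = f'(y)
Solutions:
 f(y) = C1 + 3*sin(4*y)/4


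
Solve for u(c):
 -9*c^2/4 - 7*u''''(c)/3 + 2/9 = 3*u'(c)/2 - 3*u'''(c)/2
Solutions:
 u(c) = C1 + C2*exp(c*(3*3^(1/3)/(14*sqrt(46) + 95)^(1/3) + 6 + 3^(2/3)*(14*sqrt(46) + 95)^(1/3))/28)*sin(3*3^(1/6)*c*(-(14*sqrt(46) + 95)^(1/3) + 3^(2/3)/(14*sqrt(46) + 95)^(1/3))/28) + C3*exp(c*(3*3^(1/3)/(14*sqrt(46) + 95)^(1/3) + 6 + 3^(2/3)*(14*sqrt(46) + 95)^(1/3))/28)*cos(3*3^(1/6)*c*(-(14*sqrt(46) + 95)^(1/3) + 3^(2/3)/(14*sqrt(46) + 95)^(1/3))/28) + C4*exp(c*(-3^(2/3)*(14*sqrt(46) + 95)^(1/3) - 3*3^(1/3)/(14*sqrt(46) + 95)^(1/3) + 3)/14) - c^3/2 - 77*c/27


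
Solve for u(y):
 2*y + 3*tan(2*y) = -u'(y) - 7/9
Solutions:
 u(y) = C1 - y^2 - 7*y/9 + 3*log(cos(2*y))/2


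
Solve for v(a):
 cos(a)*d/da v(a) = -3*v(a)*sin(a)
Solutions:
 v(a) = C1*cos(a)^3


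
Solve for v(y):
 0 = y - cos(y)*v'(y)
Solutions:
 v(y) = C1 + Integral(y/cos(y), y)


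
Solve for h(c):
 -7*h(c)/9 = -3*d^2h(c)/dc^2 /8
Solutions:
 h(c) = C1*exp(-2*sqrt(42)*c/9) + C2*exp(2*sqrt(42)*c/9)


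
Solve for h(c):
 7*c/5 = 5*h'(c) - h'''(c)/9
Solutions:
 h(c) = C1 + C2*exp(-3*sqrt(5)*c) + C3*exp(3*sqrt(5)*c) + 7*c^2/50


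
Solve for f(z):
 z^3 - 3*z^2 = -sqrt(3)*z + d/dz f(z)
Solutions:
 f(z) = C1 + z^4/4 - z^3 + sqrt(3)*z^2/2


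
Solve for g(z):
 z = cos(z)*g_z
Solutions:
 g(z) = C1 + Integral(z/cos(z), z)


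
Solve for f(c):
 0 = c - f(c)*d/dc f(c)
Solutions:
 f(c) = -sqrt(C1 + c^2)
 f(c) = sqrt(C1 + c^2)


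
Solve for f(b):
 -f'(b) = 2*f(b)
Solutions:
 f(b) = C1*exp(-2*b)


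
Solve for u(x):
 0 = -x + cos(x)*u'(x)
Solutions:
 u(x) = C1 + Integral(x/cos(x), x)


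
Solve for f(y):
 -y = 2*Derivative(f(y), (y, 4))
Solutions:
 f(y) = C1 + C2*y + C3*y^2 + C4*y^3 - y^5/240


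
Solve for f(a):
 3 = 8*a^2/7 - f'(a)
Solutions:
 f(a) = C1 + 8*a^3/21 - 3*a


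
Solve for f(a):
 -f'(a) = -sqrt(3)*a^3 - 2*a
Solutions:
 f(a) = C1 + sqrt(3)*a^4/4 + a^2


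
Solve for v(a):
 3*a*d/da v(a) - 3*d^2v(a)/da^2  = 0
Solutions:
 v(a) = C1 + C2*erfi(sqrt(2)*a/2)


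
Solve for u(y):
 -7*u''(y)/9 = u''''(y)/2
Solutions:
 u(y) = C1 + C2*y + C3*sin(sqrt(14)*y/3) + C4*cos(sqrt(14)*y/3)


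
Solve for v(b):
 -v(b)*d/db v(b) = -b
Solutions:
 v(b) = -sqrt(C1 + b^2)
 v(b) = sqrt(C1 + b^2)


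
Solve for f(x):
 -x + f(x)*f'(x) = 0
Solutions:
 f(x) = -sqrt(C1 + x^2)
 f(x) = sqrt(C1 + x^2)


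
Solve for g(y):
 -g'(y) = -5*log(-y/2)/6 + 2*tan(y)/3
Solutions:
 g(y) = C1 + 5*y*log(-y)/6 - 5*y/6 - 5*y*log(2)/6 + 2*log(cos(y))/3


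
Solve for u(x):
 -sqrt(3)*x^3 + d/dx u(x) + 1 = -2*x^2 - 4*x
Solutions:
 u(x) = C1 + sqrt(3)*x^4/4 - 2*x^3/3 - 2*x^2 - x


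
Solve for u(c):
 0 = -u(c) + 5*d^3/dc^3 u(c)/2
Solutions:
 u(c) = C3*exp(2^(1/3)*5^(2/3)*c/5) + (C1*sin(2^(1/3)*sqrt(3)*5^(2/3)*c/10) + C2*cos(2^(1/3)*sqrt(3)*5^(2/3)*c/10))*exp(-2^(1/3)*5^(2/3)*c/10)


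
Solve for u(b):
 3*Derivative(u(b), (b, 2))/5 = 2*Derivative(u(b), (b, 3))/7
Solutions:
 u(b) = C1 + C2*b + C3*exp(21*b/10)


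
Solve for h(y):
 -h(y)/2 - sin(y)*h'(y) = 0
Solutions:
 h(y) = C1*(cos(y) + 1)^(1/4)/(cos(y) - 1)^(1/4)


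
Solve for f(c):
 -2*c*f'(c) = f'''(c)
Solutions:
 f(c) = C1 + Integral(C2*airyai(-2^(1/3)*c) + C3*airybi(-2^(1/3)*c), c)


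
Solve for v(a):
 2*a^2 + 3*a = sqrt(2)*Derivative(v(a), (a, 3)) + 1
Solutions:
 v(a) = C1 + C2*a + C3*a^2 + sqrt(2)*a^5/60 + sqrt(2)*a^4/16 - sqrt(2)*a^3/12


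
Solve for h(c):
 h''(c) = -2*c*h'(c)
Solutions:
 h(c) = C1 + C2*erf(c)


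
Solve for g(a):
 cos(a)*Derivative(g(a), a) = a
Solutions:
 g(a) = C1 + Integral(a/cos(a), a)


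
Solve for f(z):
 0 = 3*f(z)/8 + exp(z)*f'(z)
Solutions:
 f(z) = C1*exp(3*exp(-z)/8)


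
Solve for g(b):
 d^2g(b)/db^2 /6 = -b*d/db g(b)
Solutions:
 g(b) = C1 + C2*erf(sqrt(3)*b)


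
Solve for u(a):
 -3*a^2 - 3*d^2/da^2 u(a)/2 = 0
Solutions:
 u(a) = C1 + C2*a - a^4/6


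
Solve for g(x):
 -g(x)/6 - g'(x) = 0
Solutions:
 g(x) = C1*exp(-x/6)


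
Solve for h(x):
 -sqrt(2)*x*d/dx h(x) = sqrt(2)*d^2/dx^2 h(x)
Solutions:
 h(x) = C1 + C2*erf(sqrt(2)*x/2)


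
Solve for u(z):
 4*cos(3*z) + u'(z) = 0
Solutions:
 u(z) = C1 - 4*sin(3*z)/3


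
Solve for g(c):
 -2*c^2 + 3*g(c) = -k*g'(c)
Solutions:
 g(c) = C1*exp(-3*c/k) + 2*c^2/3 - 4*c*k/9 + 4*k^2/27


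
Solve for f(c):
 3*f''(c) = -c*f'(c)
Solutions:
 f(c) = C1 + C2*erf(sqrt(6)*c/6)


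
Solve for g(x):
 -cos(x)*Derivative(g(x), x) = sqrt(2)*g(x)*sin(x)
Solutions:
 g(x) = C1*cos(x)^(sqrt(2))


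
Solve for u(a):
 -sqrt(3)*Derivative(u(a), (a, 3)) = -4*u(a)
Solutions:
 u(a) = C3*exp(2^(2/3)*3^(5/6)*a/3) + (C1*sin(2^(2/3)*3^(1/3)*a/2) + C2*cos(2^(2/3)*3^(1/3)*a/2))*exp(-2^(2/3)*3^(5/6)*a/6)


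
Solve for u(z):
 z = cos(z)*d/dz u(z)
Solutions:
 u(z) = C1 + Integral(z/cos(z), z)


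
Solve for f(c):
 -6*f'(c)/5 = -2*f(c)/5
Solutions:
 f(c) = C1*exp(c/3)


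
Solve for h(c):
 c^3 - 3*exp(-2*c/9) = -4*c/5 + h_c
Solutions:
 h(c) = C1 + c^4/4 + 2*c^2/5 + 27*exp(-2*c/9)/2


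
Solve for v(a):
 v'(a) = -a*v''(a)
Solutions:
 v(a) = C1 + C2*log(a)


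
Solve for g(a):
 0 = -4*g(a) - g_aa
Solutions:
 g(a) = C1*sin(2*a) + C2*cos(2*a)


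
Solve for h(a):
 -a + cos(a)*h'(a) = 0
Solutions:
 h(a) = C1 + Integral(a/cos(a), a)


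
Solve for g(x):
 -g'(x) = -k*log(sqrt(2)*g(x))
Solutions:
 Integral(1/(2*log(_y) + log(2)), (_y, g(x))) = C1 + k*x/2


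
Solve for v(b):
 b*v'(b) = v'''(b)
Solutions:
 v(b) = C1 + Integral(C2*airyai(b) + C3*airybi(b), b)


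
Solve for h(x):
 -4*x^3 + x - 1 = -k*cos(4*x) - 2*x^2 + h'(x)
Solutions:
 h(x) = C1 + k*sin(4*x)/4 - x^4 + 2*x^3/3 + x^2/2 - x


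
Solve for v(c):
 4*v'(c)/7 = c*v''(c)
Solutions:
 v(c) = C1 + C2*c^(11/7)


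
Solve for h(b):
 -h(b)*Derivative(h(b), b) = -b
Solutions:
 h(b) = -sqrt(C1 + b^2)
 h(b) = sqrt(C1 + b^2)


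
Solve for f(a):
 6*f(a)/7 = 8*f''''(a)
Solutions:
 f(a) = C1*exp(-sqrt(2)*3^(1/4)*7^(3/4)*a/14) + C2*exp(sqrt(2)*3^(1/4)*7^(3/4)*a/14) + C3*sin(sqrt(2)*3^(1/4)*7^(3/4)*a/14) + C4*cos(sqrt(2)*3^(1/4)*7^(3/4)*a/14)


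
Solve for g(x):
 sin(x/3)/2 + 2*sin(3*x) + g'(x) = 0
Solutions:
 g(x) = C1 + 3*cos(x/3)/2 + 2*cos(3*x)/3


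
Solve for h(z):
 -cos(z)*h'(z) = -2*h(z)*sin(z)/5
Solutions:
 h(z) = C1/cos(z)^(2/5)


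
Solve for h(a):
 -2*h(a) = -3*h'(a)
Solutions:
 h(a) = C1*exp(2*a/3)


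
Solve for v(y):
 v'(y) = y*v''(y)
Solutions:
 v(y) = C1 + C2*y^2


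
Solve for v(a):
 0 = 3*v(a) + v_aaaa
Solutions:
 v(a) = (C1*sin(sqrt(2)*3^(1/4)*a/2) + C2*cos(sqrt(2)*3^(1/4)*a/2))*exp(-sqrt(2)*3^(1/4)*a/2) + (C3*sin(sqrt(2)*3^(1/4)*a/2) + C4*cos(sqrt(2)*3^(1/4)*a/2))*exp(sqrt(2)*3^(1/4)*a/2)


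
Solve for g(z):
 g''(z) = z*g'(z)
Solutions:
 g(z) = C1 + C2*erfi(sqrt(2)*z/2)


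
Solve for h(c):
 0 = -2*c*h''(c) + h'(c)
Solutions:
 h(c) = C1 + C2*c^(3/2)


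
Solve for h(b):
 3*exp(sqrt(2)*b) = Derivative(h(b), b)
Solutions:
 h(b) = C1 + 3*sqrt(2)*exp(sqrt(2)*b)/2


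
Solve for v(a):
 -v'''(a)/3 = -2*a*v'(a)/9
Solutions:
 v(a) = C1 + Integral(C2*airyai(2^(1/3)*3^(2/3)*a/3) + C3*airybi(2^(1/3)*3^(2/3)*a/3), a)


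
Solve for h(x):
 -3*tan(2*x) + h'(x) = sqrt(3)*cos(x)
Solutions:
 h(x) = C1 - 3*log(cos(2*x))/2 + sqrt(3)*sin(x)


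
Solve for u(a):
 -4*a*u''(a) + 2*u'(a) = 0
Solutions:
 u(a) = C1 + C2*a^(3/2)


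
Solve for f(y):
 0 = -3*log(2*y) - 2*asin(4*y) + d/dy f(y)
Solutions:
 f(y) = C1 + 3*y*log(y) + 2*y*asin(4*y) - 3*y + 3*y*log(2) + sqrt(1 - 16*y^2)/2


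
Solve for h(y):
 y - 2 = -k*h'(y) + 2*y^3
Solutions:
 h(y) = C1 + y^4/(2*k) - y^2/(2*k) + 2*y/k


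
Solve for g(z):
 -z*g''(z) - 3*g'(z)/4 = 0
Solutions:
 g(z) = C1 + C2*z^(1/4)


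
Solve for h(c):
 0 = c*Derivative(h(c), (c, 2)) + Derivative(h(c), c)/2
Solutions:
 h(c) = C1 + C2*sqrt(c)


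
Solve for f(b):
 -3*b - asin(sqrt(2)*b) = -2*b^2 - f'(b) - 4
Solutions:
 f(b) = C1 - 2*b^3/3 + 3*b^2/2 + b*asin(sqrt(2)*b) - 4*b + sqrt(2)*sqrt(1 - 2*b^2)/2


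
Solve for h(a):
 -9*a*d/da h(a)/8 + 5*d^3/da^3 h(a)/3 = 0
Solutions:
 h(a) = C1 + Integral(C2*airyai(3*5^(2/3)*a/10) + C3*airybi(3*5^(2/3)*a/10), a)


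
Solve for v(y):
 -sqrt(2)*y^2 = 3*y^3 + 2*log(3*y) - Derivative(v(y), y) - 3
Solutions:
 v(y) = C1 + 3*y^4/4 + sqrt(2)*y^3/3 + 2*y*log(y) - 5*y + y*log(9)


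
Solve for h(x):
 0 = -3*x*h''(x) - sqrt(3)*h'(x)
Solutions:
 h(x) = C1 + C2*x^(1 - sqrt(3)/3)


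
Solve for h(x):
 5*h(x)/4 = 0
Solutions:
 h(x) = 0


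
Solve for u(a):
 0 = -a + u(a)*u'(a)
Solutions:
 u(a) = -sqrt(C1 + a^2)
 u(a) = sqrt(C1 + a^2)


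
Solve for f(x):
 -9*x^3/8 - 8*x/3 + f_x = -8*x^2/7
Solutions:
 f(x) = C1 + 9*x^4/32 - 8*x^3/21 + 4*x^2/3


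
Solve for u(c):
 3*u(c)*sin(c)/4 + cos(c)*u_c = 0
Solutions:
 u(c) = C1*cos(c)^(3/4)


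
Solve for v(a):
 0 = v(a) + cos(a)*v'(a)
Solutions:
 v(a) = C1*sqrt(sin(a) - 1)/sqrt(sin(a) + 1)


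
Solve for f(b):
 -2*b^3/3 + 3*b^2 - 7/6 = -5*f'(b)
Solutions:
 f(b) = C1 + b^4/30 - b^3/5 + 7*b/30


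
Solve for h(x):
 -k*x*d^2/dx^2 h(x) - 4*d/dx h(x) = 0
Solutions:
 h(x) = C1 + x^(((re(k) - 4)*re(k) + im(k)^2)/(re(k)^2 + im(k)^2))*(C2*sin(4*log(x)*Abs(im(k))/(re(k)^2 + im(k)^2)) + C3*cos(4*log(x)*im(k)/(re(k)^2 + im(k)^2)))


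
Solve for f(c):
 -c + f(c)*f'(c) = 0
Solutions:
 f(c) = -sqrt(C1 + c^2)
 f(c) = sqrt(C1 + c^2)


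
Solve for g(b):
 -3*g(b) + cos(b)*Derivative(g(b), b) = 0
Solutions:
 g(b) = C1*(sin(b) + 1)^(3/2)/(sin(b) - 1)^(3/2)


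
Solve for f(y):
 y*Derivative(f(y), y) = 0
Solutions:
 f(y) = C1


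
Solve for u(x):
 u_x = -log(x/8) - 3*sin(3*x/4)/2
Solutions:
 u(x) = C1 - x*log(x) + x + 3*x*log(2) + 2*cos(3*x/4)


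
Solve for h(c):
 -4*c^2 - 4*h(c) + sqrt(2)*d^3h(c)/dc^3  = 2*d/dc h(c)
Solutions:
 h(c) = C1*exp(-c*(2^(1/3)/(sqrt(1 - sqrt(2)/27) + 1)^(1/3) + 3*2^(1/6)*(sqrt(1 - sqrt(2)/27) + 1)^(1/3))/6)*sin(c*(-sqrt(6)/(sqrt(2 - 2*sqrt(2)/27) + sqrt(2))^(1/3) + 3*sqrt(3)*(sqrt(2 - 2*sqrt(2)/27) + sqrt(2))^(1/3))/6) + C2*exp(-c*(2^(1/3)/(sqrt(1 - sqrt(2)/27) + 1)^(1/3) + 3*2^(1/6)*(sqrt(1 - sqrt(2)/27) + 1)^(1/3))/6)*cos(c*(-sqrt(6)/(sqrt(2 - 2*sqrt(2)/27) + sqrt(2))^(1/3) + 3*sqrt(3)*(sqrt(2 - 2*sqrt(2)/27) + sqrt(2))^(1/3))/6) + C3*exp(c*(2^(1/3)/(3*(sqrt(1 - sqrt(2)/27) + 1)^(1/3)) + 2^(1/6)*(sqrt(1 - sqrt(2)/27) + 1)^(1/3))) - c^2 + c - 1/2


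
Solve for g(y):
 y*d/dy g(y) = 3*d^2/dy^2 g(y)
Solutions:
 g(y) = C1 + C2*erfi(sqrt(6)*y/6)


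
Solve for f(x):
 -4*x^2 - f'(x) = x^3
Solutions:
 f(x) = C1 - x^4/4 - 4*x^3/3


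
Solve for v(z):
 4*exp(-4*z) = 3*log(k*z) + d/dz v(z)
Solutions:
 v(z) = C1 - 3*z*log(k*z) + 3*z - exp(-4*z)


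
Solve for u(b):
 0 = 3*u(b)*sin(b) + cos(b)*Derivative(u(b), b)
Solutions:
 u(b) = C1*cos(b)^3


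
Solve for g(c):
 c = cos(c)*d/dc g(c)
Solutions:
 g(c) = C1 + Integral(c/cos(c), c)


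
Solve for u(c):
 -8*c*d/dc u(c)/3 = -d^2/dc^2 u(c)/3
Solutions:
 u(c) = C1 + C2*erfi(2*c)


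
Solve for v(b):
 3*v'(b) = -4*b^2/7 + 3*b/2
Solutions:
 v(b) = C1 - 4*b^3/63 + b^2/4


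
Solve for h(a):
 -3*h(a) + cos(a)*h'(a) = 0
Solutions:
 h(a) = C1*(sin(a) + 1)^(3/2)/(sin(a) - 1)^(3/2)


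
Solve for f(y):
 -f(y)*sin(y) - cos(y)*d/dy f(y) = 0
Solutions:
 f(y) = C1*cos(y)


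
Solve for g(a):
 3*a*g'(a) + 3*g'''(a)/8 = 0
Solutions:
 g(a) = C1 + Integral(C2*airyai(-2*a) + C3*airybi(-2*a), a)


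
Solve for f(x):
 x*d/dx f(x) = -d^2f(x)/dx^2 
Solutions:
 f(x) = C1 + C2*erf(sqrt(2)*x/2)


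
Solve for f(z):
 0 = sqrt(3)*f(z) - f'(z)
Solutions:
 f(z) = C1*exp(sqrt(3)*z)


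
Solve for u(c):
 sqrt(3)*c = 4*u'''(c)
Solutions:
 u(c) = C1 + C2*c + C3*c^2 + sqrt(3)*c^4/96


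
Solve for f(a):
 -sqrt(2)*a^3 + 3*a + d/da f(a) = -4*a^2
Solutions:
 f(a) = C1 + sqrt(2)*a^4/4 - 4*a^3/3 - 3*a^2/2


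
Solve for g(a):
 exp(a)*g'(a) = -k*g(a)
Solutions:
 g(a) = C1*exp(k*exp(-a))


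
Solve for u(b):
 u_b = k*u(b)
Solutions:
 u(b) = C1*exp(b*k)


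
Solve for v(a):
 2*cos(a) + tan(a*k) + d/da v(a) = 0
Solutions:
 v(a) = C1 - Piecewise((-log(cos(a*k))/k, Ne(k, 0)), (0, True)) - 2*sin(a)


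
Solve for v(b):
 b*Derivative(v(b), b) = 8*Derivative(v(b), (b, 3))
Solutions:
 v(b) = C1 + Integral(C2*airyai(b/2) + C3*airybi(b/2), b)


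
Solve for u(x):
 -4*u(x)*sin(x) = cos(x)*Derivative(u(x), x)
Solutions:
 u(x) = C1*cos(x)^4


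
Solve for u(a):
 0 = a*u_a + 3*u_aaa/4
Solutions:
 u(a) = C1 + Integral(C2*airyai(-6^(2/3)*a/3) + C3*airybi(-6^(2/3)*a/3), a)


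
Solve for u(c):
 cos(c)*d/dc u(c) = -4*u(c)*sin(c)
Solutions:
 u(c) = C1*cos(c)^4


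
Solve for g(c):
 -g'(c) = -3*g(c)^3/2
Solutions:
 g(c) = -sqrt(-1/(C1 + 3*c))
 g(c) = sqrt(-1/(C1 + 3*c))


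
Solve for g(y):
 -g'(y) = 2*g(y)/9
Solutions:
 g(y) = C1*exp(-2*y/9)


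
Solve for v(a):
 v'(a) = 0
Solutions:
 v(a) = C1


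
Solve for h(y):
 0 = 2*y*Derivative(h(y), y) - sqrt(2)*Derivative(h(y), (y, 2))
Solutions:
 h(y) = C1 + C2*erfi(2^(3/4)*y/2)


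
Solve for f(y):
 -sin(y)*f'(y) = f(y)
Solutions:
 f(y) = C1*sqrt(cos(y) + 1)/sqrt(cos(y) - 1)


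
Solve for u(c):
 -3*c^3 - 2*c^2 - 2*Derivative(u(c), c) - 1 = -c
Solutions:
 u(c) = C1 - 3*c^4/8 - c^3/3 + c^2/4 - c/2


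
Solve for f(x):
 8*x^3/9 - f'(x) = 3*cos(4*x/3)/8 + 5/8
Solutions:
 f(x) = C1 + 2*x^4/9 - 5*x/8 - 9*sin(4*x/3)/32


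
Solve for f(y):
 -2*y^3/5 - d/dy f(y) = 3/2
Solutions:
 f(y) = C1 - y^4/10 - 3*y/2


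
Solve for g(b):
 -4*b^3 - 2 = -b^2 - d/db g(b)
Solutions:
 g(b) = C1 + b^4 - b^3/3 + 2*b


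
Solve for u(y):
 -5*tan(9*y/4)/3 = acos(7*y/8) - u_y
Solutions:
 u(y) = C1 + y*acos(7*y/8) - sqrt(64 - 49*y^2)/7 - 20*log(cos(9*y/4))/27


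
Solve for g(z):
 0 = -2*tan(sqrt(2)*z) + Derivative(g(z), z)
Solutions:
 g(z) = C1 - sqrt(2)*log(cos(sqrt(2)*z))


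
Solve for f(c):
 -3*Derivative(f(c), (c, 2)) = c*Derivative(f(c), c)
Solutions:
 f(c) = C1 + C2*erf(sqrt(6)*c/6)


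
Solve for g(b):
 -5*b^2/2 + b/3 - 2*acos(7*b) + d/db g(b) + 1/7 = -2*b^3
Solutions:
 g(b) = C1 - b^4/2 + 5*b^3/6 - b^2/6 + 2*b*acos(7*b) - b/7 - 2*sqrt(1 - 49*b^2)/7


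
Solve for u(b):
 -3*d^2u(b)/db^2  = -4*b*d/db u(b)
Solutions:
 u(b) = C1 + C2*erfi(sqrt(6)*b/3)


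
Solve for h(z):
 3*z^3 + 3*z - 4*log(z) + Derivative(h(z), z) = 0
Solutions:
 h(z) = C1 - 3*z^4/4 - 3*z^2/2 + 4*z*log(z) - 4*z


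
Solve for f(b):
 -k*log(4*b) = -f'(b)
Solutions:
 f(b) = C1 + b*k*log(b) - b*k + b*k*log(4)


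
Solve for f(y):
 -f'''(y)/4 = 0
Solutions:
 f(y) = C1 + C2*y + C3*y^2


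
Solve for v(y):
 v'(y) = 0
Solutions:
 v(y) = C1


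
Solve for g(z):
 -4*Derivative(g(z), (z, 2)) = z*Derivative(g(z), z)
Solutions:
 g(z) = C1 + C2*erf(sqrt(2)*z/4)


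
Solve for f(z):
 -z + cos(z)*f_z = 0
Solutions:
 f(z) = C1 + Integral(z/cos(z), z)


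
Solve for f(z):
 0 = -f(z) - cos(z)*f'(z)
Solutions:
 f(z) = C1*sqrt(sin(z) - 1)/sqrt(sin(z) + 1)


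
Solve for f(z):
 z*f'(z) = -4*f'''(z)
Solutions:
 f(z) = C1 + Integral(C2*airyai(-2^(1/3)*z/2) + C3*airybi(-2^(1/3)*z/2), z)


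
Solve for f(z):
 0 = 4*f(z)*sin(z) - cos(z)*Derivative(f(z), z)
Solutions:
 f(z) = C1/cos(z)^4


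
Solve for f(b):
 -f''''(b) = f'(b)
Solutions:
 f(b) = C1 + C4*exp(-b) + (C2*sin(sqrt(3)*b/2) + C3*cos(sqrt(3)*b/2))*exp(b/2)


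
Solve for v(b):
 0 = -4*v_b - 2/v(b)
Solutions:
 v(b) = -sqrt(C1 - b)
 v(b) = sqrt(C1 - b)


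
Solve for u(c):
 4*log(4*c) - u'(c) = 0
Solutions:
 u(c) = C1 + 4*c*log(c) - 4*c + c*log(256)


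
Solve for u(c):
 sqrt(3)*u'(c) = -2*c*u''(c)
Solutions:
 u(c) = C1 + C2*c^(1 - sqrt(3)/2)


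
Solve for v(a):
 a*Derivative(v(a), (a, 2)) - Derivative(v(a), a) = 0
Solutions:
 v(a) = C1 + C2*a^2


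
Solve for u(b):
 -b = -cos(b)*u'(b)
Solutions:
 u(b) = C1 + Integral(b/cos(b), b)


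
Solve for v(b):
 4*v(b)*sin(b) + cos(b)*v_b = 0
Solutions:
 v(b) = C1*cos(b)^4


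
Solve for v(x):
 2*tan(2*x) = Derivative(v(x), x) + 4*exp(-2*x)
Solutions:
 v(x) = C1 + log(tan(2*x)^2 + 1)/2 + 2*exp(-2*x)


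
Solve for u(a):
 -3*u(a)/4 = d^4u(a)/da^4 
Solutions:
 u(a) = (C1*sin(3^(1/4)*a/2) + C2*cos(3^(1/4)*a/2))*exp(-3^(1/4)*a/2) + (C3*sin(3^(1/4)*a/2) + C4*cos(3^(1/4)*a/2))*exp(3^(1/4)*a/2)


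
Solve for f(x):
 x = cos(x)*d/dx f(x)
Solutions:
 f(x) = C1 + Integral(x/cos(x), x)


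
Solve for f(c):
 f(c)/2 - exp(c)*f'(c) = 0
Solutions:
 f(c) = C1*exp(-exp(-c)/2)


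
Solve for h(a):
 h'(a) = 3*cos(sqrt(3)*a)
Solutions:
 h(a) = C1 + sqrt(3)*sin(sqrt(3)*a)


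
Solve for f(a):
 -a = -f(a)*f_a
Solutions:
 f(a) = -sqrt(C1 + a^2)
 f(a) = sqrt(C1 + a^2)


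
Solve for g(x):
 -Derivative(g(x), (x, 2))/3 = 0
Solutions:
 g(x) = C1 + C2*x


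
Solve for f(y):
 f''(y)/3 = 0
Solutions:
 f(y) = C1 + C2*y


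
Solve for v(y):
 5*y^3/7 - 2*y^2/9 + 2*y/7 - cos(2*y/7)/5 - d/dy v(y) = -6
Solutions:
 v(y) = C1 + 5*y^4/28 - 2*y^3/27 + y^2/7 + 6*y - 7*sin(2*y/7)/10


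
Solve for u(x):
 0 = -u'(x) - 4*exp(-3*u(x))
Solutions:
 u(x) = log(C1 - 12*x)/3
 u(x) = log((-3^(1/3) - 3^(5/6)*I)*(C1 - 4*x)^(1/3)/2)
 u(x) = log((-3^(1/3) + 3^(5/6)*I)*(C1 - 4*x)^(1/3)/2)


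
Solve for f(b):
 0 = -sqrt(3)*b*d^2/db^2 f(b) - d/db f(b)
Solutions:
 f(b) = C1 + C2*b^(1 - sqrt(3)/3)


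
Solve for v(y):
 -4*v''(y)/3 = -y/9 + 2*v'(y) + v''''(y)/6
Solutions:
 v(y) = C1 + C2*exp(-6^(1/3)*y*(-(27 + sqrt(1113))^(1/3) + 4*6^(1/3)/(27 + sqrt(1113))^(1/3))/6)*sin(2^(1/3)*3^(1/6)*y*(2*2^(1/3)/(27 + sqrt(1113))^(1/3) + 3^(2/3)*(27 + sqrt(1113))^(1/3)/6)) + C3*exp(-6^(1/3)*y*(-(27 + sqrt(1113))^(1/3) + 4*6^(1/3)/(27 + sqrt(1113))^(1/3))/6)*cos(2^(1/3)*3^(1/6)*y*(2*2^(1/3)/(27 + sqrt(1113))^(1/3) + 3^(2/3)*(27 + sqrt(1113))^(1/3)/6)) + C4*exp(6^(1/3)*y*(-(27 + sqrt(1113))^(1/3) + 4*6^(1/3)/(27 + sqrt(1113))^(1/3))/3) + y^2/36 - y/27
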